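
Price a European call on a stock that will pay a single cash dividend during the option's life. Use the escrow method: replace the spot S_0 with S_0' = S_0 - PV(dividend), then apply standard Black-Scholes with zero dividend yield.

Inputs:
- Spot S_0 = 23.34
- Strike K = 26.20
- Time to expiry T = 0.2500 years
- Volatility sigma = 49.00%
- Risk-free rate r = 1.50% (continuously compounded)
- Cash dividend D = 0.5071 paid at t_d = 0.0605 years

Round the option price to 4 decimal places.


PV(D) = D * exp(-r * t_d) = 0.5071 * 0.99909291 = 0.50664002
S_0' = S_0 - PV(D) = 23.3400 - 0.50664002 = 22.83335998
d1 = (ln(S_0'/K) + (r + sigma^2/2)*T) / (sigma*sqrt(T)) = -0.42356852
d2 = d1 - sigma*sqrt(T) = -0.66856852
exp(-rT) = 0.99625702
N(d1) = 0.33594026; N(d2) = 0.25188538
C = S_0' * N(d1) - K * exp(-rT) * N(d2) = 22.83335998 * 0.33594026 - 26.2000 * 0.99625702 * 0.25188538 = 1.0959

Answer: Price = 1.0959


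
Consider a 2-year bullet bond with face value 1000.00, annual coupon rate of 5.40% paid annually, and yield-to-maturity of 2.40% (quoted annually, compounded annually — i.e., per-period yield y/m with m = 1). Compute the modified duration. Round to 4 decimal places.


Answer: Modified duration = 1.9044

Derivation:
Coupon per period c = face * coupon_rate / m = 54.000000
Periods per year m = 1; per-period yield y/m = 0.024000
Number of cashflows N = 2
Cashflows (t years, CF_t, discount factor 1/(1+y/m)^(m*t), PV):
  t = 1.0000: CF_t = 54.000000, DF = 0.976562, PV = 52.734375
  t = 2.0000: CF_t = 1054.000000, DF = 0.953674, PV = 1005.172729
Price P = sum_t PV_t = 1057.907104
First compute Macaulay numerator sum_t t * PV_t:
  t * PV_t at t = 1.0000: 52.734375
  t * PV_t at t = 2.0000: 2010.345459
Macaulay duration D = 2063.079834 / 1057.907104 = 1.950152
Modified duration = D / (1 + y/m) = 1.950152 / (1 + 0.024000) = 1.904445


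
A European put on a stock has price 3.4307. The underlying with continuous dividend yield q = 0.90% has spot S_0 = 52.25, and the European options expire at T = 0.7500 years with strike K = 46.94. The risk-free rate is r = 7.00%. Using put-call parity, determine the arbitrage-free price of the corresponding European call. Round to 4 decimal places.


Answer: Call price = 10.7900

Derivation:
Put-call parity: C - P = S_0 * exp(-qT) - K * exp(-rT).
S_0 * exp(-qT) = 52.2500 * 0.99327273 = 51.89850015
K * exp(-rT) = 46.9400 * 0.94885432 = 44.53922183
C = P + S*exp(-qT) - K*exp(-rT)
C = 3.4307 + 51.89850015 - 44.53922183 = 10.7900


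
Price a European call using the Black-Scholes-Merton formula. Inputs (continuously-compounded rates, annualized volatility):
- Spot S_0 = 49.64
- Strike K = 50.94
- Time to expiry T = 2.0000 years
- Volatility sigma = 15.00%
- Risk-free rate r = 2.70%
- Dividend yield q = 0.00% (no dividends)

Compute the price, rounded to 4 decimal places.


Answer: Price = 4.8600

Derivation:
d1 = (ln(S/K) + (r - q + 0.5*sigma^2) * T) / (sigma * sqrt(T)) = 0.23875928
d2 = d1 - sigma * sqrt(T) = 0.02662724
exp(-rT) = 0.94743211; exp(-qT) = 1.00000000
C = S_0 * exp(-qT) * N(d1) - K * exp(-rT) * N(d2)
N(d1) = 0.59435387; N(d2) = 0.51062148
C = 49.6400 * 1.00000000 * 0.59435387 - 50.9400 * 0.94743211 * 0.51062148 = 4.8600


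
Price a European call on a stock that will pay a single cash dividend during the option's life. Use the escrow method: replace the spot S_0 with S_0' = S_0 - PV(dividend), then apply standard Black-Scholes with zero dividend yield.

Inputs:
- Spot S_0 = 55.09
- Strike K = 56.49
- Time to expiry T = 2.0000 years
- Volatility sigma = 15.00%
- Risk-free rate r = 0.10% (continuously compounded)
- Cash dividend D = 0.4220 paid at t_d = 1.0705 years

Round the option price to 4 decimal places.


Answer: Price = 3.8848

Derivation:
PV(D) = D * exp(-r * t_d) = 0.4220 * 0.99893007 = 0.42154849
S_0' = S_0 - PV(D) = 55.0900 - 0.42154849 = 54.66845151
d1 = (ln(S_0'/K) + (r + sigma^2/2)*T) / (sigma*sqrt(T)) = -0.03901741
d2 = d1 - sigma*sqrt(T) = -0.25114945
exp(-rT) = 0.99800200
N(d1) = 0.48443825; N(d2) = 0.40084928
C = S_0' * N(d1) - K * exp(-rT) * N(d2) = 54.66845151 * 0.48443825 - 56.4900 * 0.99800200 * 0.40084928 = 3.8848


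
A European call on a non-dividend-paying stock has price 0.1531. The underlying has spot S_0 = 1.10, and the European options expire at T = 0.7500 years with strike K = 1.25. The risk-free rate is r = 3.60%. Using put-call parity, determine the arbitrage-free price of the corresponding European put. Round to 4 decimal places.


Answer: Put price = 0.2698

Derivation:
Put-call parity: C - P = S_0 * exp(-qT) - K * exp(-rT).
S_0 * exp(-qT) = 1.1000 * 1.00000000 = 1.10000000
K * exp(-rT) = 1.2500 * 0.97336124 = 1.21670155
P = C - S*exp(-qT) + K*exp(-rT)
P = 0.1531 - 1.10000000 + 1.21670155 = 0.2698


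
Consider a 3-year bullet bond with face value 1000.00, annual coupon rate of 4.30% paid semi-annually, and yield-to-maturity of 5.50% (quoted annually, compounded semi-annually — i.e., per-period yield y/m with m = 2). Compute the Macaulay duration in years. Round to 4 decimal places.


Coupon per period c = face * coupon_rate / m = 21.500000
Periods per year m = 2; per-period yield y/m = 0.027500
Number of cashflows N = 6
Cashflows (t years, CF_t, discount factor 1/(1+y/m)^(m*t), PV):
  t = 0.5000: CF_t = 21.500000, DF = 0.973236, PV = 20.924574
  t = 1.0000: CF_t = 21.500000, DF = 0.947188, PV = 20.364549
  t = 1.5000: CF_t = 21.500000, DF = 0.921838, PV = 19.819513
  t = 2.0000: CF_t = 21.500000, DF = 0.897166, PV = 19.289063
  t = 2.5000: CF_t = 21.500000, DF = 0.873154, PV = 18.772811
  t = 3.0000: CF_t = 1021.500000, DF = 0.849785, PV = 868.055289
Price P = sum_t PV_t = 967.225799
Macaulay numerator sum_t t * PV_t:
  t * PV_t at t = 0.5000: 10.462287
  t * PV_t at t = 1.0000: 20.364549
  t * PV_t at t = 1.5000: 29.729269
  t * PV_t at t = 2.0000: 38.578127
  t * PV_t at t = 2.5000: 46.932027
  t * PV_t at t = 3.0000: 2604.165868
Macaulay duration D = (sum_t t * PV_t) / P = 2750.232127 / 967.225799 = 2.843423

Answer: Macaulay duration = 2.8434 years


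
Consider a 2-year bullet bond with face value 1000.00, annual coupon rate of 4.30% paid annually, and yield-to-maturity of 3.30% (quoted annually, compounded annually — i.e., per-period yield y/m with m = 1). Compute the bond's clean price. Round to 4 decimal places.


Coupon per period c = face * coupon_rate / m = 43.000000
Periods per year m = 1; per-period yield y/m = 0.033000
Number of cashflows N = 2
Cashflows (t years, CF_t, discount factor 1/(1+y/m)^(m*t), PV):
  t = 1.0000: CF_t = 43.000000, DF = 0.968054, PV = 41.626331
  t = 2.0000: CF_t = 1043.000000, DF = 0.937129, PV = 977.425501
Price P = sum_t PV_t = 1019.051832

Answer: Price = 1019.0518


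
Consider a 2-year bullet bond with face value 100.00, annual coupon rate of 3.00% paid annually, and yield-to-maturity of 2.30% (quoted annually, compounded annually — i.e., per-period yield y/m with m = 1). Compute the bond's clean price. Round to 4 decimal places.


Coupon per period c = face * coupon_rate / m = 3.000000
Periods per year m = 1; per-period yield y/m = 0.023000
Number of cashflows N = 2
Cashflows (t years, CF_t, discount factor 1/(1+y/m)^(m*t), PV):
  t = 1.0000: CF_t = 3.000000, DF = 0.977517, PV = 2.932551
  t = 2.0000: CF_t = 103.000000, DF = 0.955540, PV = 98.420588
Price P = sum_t PV_t = 101.353140

Answer: Price = 101.3531


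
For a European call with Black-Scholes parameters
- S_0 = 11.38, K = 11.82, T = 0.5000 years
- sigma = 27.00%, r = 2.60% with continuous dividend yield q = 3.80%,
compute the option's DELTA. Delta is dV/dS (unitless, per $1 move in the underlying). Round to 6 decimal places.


d1 = -0.1346676132; d2 = -0.3255864441
phi(d1) = 0.3953411499; exp(-qT) = 0.9811793622; exp(-rT) = 0.9870841350
N(d1) = 0.4464373404
Delta = exp(-qT) * N(d1) = 0.9811793622 * 0.4464373404 = 0.438035

Answer: Delta = 0.438035


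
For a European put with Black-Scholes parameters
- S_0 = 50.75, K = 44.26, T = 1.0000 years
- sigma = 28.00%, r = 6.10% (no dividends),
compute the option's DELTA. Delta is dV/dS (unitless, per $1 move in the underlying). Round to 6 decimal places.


Answer: Delta = -0.198627

Derivation:
d1 = 0.8465367261; d2 = 0.5665367261
phi(d1) = 0.2788027469; exp(-qT) = 1.0000000000; exp(-rT) = 0.9408232398
N(-d1) = 0.1986266974
Delta = -exp(-qT) * N(-d1) = -1.0000000000 * 0.1986266974 = -0.198627


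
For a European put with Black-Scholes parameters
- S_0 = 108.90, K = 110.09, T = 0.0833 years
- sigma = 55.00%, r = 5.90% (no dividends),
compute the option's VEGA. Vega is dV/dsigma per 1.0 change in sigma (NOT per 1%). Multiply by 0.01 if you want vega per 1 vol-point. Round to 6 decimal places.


d1 = 0.0418650624; d2 = -0.1168745042
phi(d1) = 0.3985928238; exp(-qT) = 1.0000000000; exp(-rT) = 0.9950973574
Vega = S * exp(-qT) * phi(d1) * sqrt(T) = 108.9000 * 1.0000000000 * 0.3985928238 * 0.2886173938 = 12.527946

Answer: Vega = 12.527946


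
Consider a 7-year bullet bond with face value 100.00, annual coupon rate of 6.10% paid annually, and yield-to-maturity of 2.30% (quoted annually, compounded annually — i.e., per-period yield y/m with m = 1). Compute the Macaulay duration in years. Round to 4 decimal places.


Coupon per period c = face * coupon_rate / m = 6.100000
Periods per year m = 1; per-period yield y/m = 0.023000
Number of cashflows N = 7
Cashflows (t years, CF_t, discount factor 1/(1+y/m)^(m*t), PV):
  t = 1.0000: CF_t = 6.100000, DF = 0.977517, PV = 5.962854
  t = 2.0000: CF_t = 6.100000, DF = 0.955540, PV = 5.828792
  t = 3.0000: CF_t = 6.100000, DF = 0.934056, PV = 5.697744
  t = 4.0000: CF_t = 6.100000, DF = 0.913056, PV = 5.569642
  t = 5.0000: CF_t = 6.100000, DF = 0.892528, PV = 5.444421
  t = 6.0000: CF_t = 6.100000, DF = 0.872461, PV = 5.322014
  t = 7.0000: CF_t = 106.100000, DF = 0.852846, PV = 90.486950
Price P = sum_t PV_t = 124.312417
Macaulay numerator sum_t t * PV_t:
  t * PV_t at t = 1.0000: 5.962854
  t * PV_t at t = 2.0000: 11.657584
  t * PV_t at t = 3.0000: 17.093232
  t * PV_t at t = 4.0000: 22.278569
  t * PV_t at t = 5.0000: 27.222103
  t * PV_t at t = 6.0000: 31.932085
  t * PV_t at t = 7.0000: 633.408647
Macaulay duration D = (sum_t t * PV_t) / P = 749.555075 / 124.312417 = 6.029607

Answer: Macaulay duration = 6.0296 years


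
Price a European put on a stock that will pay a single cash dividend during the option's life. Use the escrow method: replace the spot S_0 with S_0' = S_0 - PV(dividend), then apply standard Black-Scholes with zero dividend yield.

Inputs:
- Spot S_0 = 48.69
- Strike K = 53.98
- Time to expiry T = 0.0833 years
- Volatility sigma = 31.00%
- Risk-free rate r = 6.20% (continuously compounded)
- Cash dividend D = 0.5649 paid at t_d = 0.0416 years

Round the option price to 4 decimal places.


PV(D) = D * exp(-r * t_d) = 0.5649 * 0.99742412 = 0.56344489
S_0' = S_0 - PV(D) = 48.6900 - 0.56344489 = 48.12655511
d1 = (ln(S_0'/K) + (r + sigma^2/2)*T) / (sigma*sqrt(T)) = -1.18040341
d2 = d1 - sigma*sqrt(T) = -1.26987480
exp(-rT) = 0.99484871
N(-d1) = 0.88108010; N(-d2) = 0.89793539
P = K * exp(-rT) * N(-d2) - S_0' * N(-d1) = 53.9800 * 0.99484871 * 0.89793539 - 48.12655511 * 0.88108010 = 5.8175

Answer: Price = 5.8175


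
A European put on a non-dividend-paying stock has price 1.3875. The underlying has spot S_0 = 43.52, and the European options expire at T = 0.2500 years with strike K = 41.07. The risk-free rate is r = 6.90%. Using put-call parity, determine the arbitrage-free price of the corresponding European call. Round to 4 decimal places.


Put-call parity: C - P = S_0 * exp(-qT) - K * exp(-rT).
S_0 * exp(-qT) = 43.5200 * 1.00000000 = 43.52000000
K * exp(-rT) = 41.0700 * 0.98289793 = 40.36761796
C = P + S*exp(-qT) - K*exp(-rT)
C = 1.3875 + 43.52000000 - 40.36761796 = 4.5399

Answer: Call price = 4.5399


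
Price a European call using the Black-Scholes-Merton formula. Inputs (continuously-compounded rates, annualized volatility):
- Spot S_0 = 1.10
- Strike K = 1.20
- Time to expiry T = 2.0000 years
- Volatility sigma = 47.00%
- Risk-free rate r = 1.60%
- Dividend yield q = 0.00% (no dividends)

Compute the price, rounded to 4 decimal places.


d1 = (ln(S/K) + (r - q + 0.5*sigma^2) * T) / (sigma * sqrt(T)) = 0.24957653
d2 = d1 - sigma * sqrt(T) = -0.41510384
exp(-rT) = 0.96850658; exp(-qT) = 1.00000000
C = S_0 * exp(-qT) * N(d1) - K * exp(-rT) * N(d2)
N(d1) = 0.59854258; N(d2) = 0.33903294
C = 1.1000 * 1.00000000 * 0.59854258 - 1.2000 * 0.96850658 * 0.33903294 = 0.2644

Answer: Price = 0.2644


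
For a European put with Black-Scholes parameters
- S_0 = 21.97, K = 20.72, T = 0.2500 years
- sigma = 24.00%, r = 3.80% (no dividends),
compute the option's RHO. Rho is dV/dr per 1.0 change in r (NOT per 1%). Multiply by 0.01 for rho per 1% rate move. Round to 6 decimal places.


Answer: Rho = -1.569913

Derivation:
d1 = 0.6273205750; d2 = 0.5073205750
phi(d1) = 0.3276844799; exp(-qT) = 1.0000000000; exp(-rT) = 0.9905449824
N(-d2) = 0.3059649522
Rho = -K*T*exp(-rT)*N(-d2) = -20.7200 * 0.2500 * 0.9905449824 * 0.3059649522 = -1.569913


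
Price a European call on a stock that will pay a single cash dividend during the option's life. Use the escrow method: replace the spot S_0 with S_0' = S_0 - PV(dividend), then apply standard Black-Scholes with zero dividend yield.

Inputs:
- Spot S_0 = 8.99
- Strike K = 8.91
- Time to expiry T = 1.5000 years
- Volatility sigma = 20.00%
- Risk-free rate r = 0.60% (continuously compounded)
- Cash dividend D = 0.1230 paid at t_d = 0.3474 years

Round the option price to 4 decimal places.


PV(D) = D * exp(-r * t_d) = 0.1230 * 0.99791777 = 0.12274389
S_0' = S_0 - PV(D) = 8.9900 - 0.12274389 = 8.86725611
d1 = (ln(S_0'/K) + (r + sigma^2/2)*T) / (sigma*sqrt(T)) = 0.13958484
d2 = d1 - sigma*sqrt(T) = -0.10536414
exp(-rT) = 0.99104038
N(d1) = 0.55550599; N(d2) = 0.45804344
C = S_0' * N(d1) - K * exp(-rT) * N(d2) = 8.86725611 * 0.55550599 - 8.9100 * 0.99104038 * 0.45804344 = 0.8812

Answer: Price = 0.8812


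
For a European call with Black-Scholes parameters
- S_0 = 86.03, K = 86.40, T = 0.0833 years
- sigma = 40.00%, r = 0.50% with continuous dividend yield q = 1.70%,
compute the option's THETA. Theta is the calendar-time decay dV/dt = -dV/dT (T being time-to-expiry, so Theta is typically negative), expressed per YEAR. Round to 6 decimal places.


d1 = 0.0118911477; d2 = -0.1035558098
phi(d1) = 0.3989140763; exp(-qT) = 0.9985849022; exp(-rT) = 0.9995835867
Theta = -S*exp(-qT)*phi(d1)*sigma/(2*sqrt(T)) - r*K*exp(-rT)*N(d2) + q*S*exp(-qT)*N(d1)
N(d1) = 0.5047437698; N(d2) = 0.4587609289; sqrt(T) = 0.2886173938
Term 1 = -86.0300 * 0.9985849022 * 0.3989140763 * 0.4000 / (2 * 0.2886173938) = -23.7477120756
Term 2 = -0.0050 * 86.4000 * 0.9995835867 * 0.4587609289 = -0.1981021945
Term 3 = 0.0170 * 86.0300 * 0.9985849022 * 0.5047437698 = 0.7371481957
Theta = -23.7477120756 + (-0.1981021945) + (0.7371481957) = -23.208666

Answer: Theta = -23.208666


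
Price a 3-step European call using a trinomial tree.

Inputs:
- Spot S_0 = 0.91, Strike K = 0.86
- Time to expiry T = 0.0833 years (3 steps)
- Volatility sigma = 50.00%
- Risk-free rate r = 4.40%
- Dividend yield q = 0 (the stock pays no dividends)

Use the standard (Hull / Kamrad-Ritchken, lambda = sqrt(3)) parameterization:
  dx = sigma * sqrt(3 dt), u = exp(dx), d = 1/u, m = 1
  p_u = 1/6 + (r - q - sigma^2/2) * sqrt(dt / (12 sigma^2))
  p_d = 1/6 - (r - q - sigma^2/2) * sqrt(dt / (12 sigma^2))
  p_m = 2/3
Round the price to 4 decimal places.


Answer: Price = V(0,0) = 0.0832

Derivation:
dt = T/N = 0.027767; dx = sigma*sqrt(3*dt) = 0.144309
u = exp(dx) = 1.155241; d = 1/u = 0.865620
p_u = 0.158874, p_m = 0.666667, p_d = 0.174459
Discount per step: exp(-r*dt) = 0.998779
Stock lattice S(k, j) with j the centered position index:
  k=0: S(0,+0) = 0.9100
  k=1: S(1,-1) = 0.7877; S(1,+0) = 0.9100; S(1,+1) = 1.0513
  k=2: S(2,-2) = 0.6819; S(2,-1) = 0.7877; S(2,+0) = 0.9100; S(2,+1) = 1.0513; S(2,+2) = 1.2145
  k=3: S(3,-3) = 0.5902; S(3,-2) = 0.6819; S(3,-1) = 0.7877; S(3,+0) = 0.9100; S(3,+1) = 1.0513; S(3,+2) = 1.2145; S(3,+3) = 1.4030
Terminal payoffs V(N, j) = max(S_T - K, 0):
  V(3,-3) = 0.000000; V(3,-2) = 0.000000; V(3,-1) = 0.000000; V(3,+0) = 0.050000; V(3,+1) = 0.191269; V(3,+2) = 0.354469; V(3,+3) = 0.543004
Backward induction: V(k, j) = exp(-r*dt) * [p_u * V(k+1, j+1) + p_m * V(k+1, j) + p_d * V(k+1, j-1)]
  V(2,-2) = exp(-r*dt) * [p_u*0.000000 + p_m*0.000000 + p_d*0.000000] = 0.000000
  V(2,-1) = exp(-r*dt) * [p_u*0.050000 + p_m*0.000000 + p_d*0.000000] = 0.007934
  V(2,+0) = exp(-r*dt) * [p_u*0.191269 + p_m*0.050000 + p_d*0.000000] = 0.063643
  V(2,+1) = exp(-r*dt) * [p_u*0.354469 + p_m*0.191269 + p_d*0.050000] = 0.192316
  V(2,+2) = exp(-r*dt) * [p_u*0.543004 + p_m*0.354469 + p_d*0.191269] = 0.355516
  V(1,-1) = exp(-r*dt) * [p_u*0.063643 + p_m*0.007934 + p_d*0.000000] = 0.015382
  V(1,+0) = exp(-r*dt) * [p_u*0.192316 + p_m*0.063643 + p_d*0.007934] = 0.074276
  V(1,+1) = exp(-r*dt) * [p_u*0.355516 + p_m*0.192316 + p_d*0.063643] = 0.195557
  V(0,+0) = exp(-r*dt) * [p_u*0.195557 + p_m*0.074276 + p_d*0.015382] = 0.083168


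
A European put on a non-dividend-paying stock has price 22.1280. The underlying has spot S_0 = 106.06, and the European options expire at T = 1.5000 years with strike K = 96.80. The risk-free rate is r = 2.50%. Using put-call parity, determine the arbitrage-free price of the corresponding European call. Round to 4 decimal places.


Answer: Call price = 34.9508

Derivation:
Put-call parity: C - P = S_0 * exp(-qT) - K * exp(-rT).
S_0 * exp(-qT) = 106.0600 * 1.00000000 = 106.06000000
K * exp(-rT) = 96.8000 * 0.96319442 = 93.23721964
C = P + S*exp(-qT) - K*exp(-rT)
C = 22.1280 + 106.06000000 - 93.23721964 = 34.9508


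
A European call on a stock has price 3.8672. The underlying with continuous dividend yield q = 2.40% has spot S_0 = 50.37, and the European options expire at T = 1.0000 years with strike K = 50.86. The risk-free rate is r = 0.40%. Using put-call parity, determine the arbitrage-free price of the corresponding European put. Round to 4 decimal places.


Put-call parity: C - P = S_0 * exp(-qT) - K * exp(-rT).
S_0 * exp(-qT) = 50.3700 * 0.97628571 = 49.17551120
K * exp(-rT) = 50.8600 * 0.99600799 = 50.65696634
P = C - S*exp(-qT) + K*exp(-rT)
P = 3.8672 - 49.17551120 + 50.65696634 = 5.3487

Answer: Put price = 5.3487


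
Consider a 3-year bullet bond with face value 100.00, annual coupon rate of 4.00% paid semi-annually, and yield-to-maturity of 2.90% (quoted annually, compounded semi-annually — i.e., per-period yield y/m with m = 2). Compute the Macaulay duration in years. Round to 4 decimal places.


Coupon per period c = face * coupon_rate / m = 2.000000
Periods per year m = 2; per-period yield y/m = 0.014500
Number of cashflows N = 6
Cashflows (t years, CF_t, discount factor 1/(1+y/m)^(m*t), PV):
  t = 0.5000: CF_t = 2.000000, DF = 0.985707, PV = 1.971414
  t = 1.0000: CF_t = 2.000000, DF = 0.971619, PV = 1.943238
  t = 1.5000: CF_t = 2.000000, DF = 0.957732, PV = 1.915463
  t = 2.0000: CF_t = 2.000000, DF = 0.944043, PV = 1.888086
  t = 2.5000: CF_t = 2.000000, DF = 0.930550, PV = 1.861100
  t = 3.0000: CF_t = 102.000000, DF = 0.917250, PV = 93.559494
Price P = sum_t PV_t = 103.138795
Macaulay numerator sum_t t * PV_t:
  t * PV_t at t = 0.5000: 0.985707
  t * PV_t at t = 1.0000: 1.943238
  t * PV_t at t = 1.5000: 2.873195
  t * PV_t at t = 2.0000: 3.776172
  t * PV_t at t = 2.5000: 4.652750
  t * PV_t at t = 3.0000: 280.678481
Macaulay duration D = (sum_t t * PV_t) / P = 294.909544 / 103.138795 = 2.859346

Answer: Macaulay duration = 2.8593 years


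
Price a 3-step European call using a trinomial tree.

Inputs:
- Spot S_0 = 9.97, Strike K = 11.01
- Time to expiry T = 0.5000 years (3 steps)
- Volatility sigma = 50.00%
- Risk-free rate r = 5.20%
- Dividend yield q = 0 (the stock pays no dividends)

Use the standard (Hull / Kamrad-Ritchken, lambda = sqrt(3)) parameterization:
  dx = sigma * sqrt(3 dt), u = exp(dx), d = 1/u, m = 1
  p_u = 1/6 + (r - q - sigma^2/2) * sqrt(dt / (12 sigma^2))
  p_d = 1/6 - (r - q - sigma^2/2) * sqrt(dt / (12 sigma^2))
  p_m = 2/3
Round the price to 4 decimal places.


Answer: Price = V(0,0) = 1.1162

Derivation:
dt = T/N = 0.166667; dx = sigma*sqrt(3*dt) = 0.353553
u = exp(dx) = 1.424119; d = 1/u = 0.702189
p_u = 0.149460, p_m = 0.666667, p_d = 0.183873
Discount per step: exp(-r*dt) = 0.991371
Stock lattice S(k, j) with j the centered position index:
  k=0: S(0,+0) = 9.9700
  k=1: S(1,-1) = 7.0008; S(1,+0) = 9.9700; S(1,+1) = 14.1985
  k=2: S(2,-2) = 4.9159; S(2,-1) = 7.0008; S(2,+0) = 9.9700; S(2,+1) = 14.1985; S(2,+2) = 20.2203
  k=3: S(3,-3) = 3.4519; S(3,-2) = 4.9159; S(3,-1) = 7.0008; S(3,+0) = 9.9700; S(3,+1) = 14.1985; S(3,+2) = 20.2203; S(3,+3) = 28.7961
Terminal payoffs V(N, j) = max(S_T - K, 0):
  V(3,-3) = 0.000000; V(3,-2) = 0.000000; V(3,-1) = 0.000000; V(3,+0) = 0.000000; V(3,+1) = 3.188467; V(3,+2) = 9.210306; V(3,+3) = 17.786123
Backward induction: V(k, j) = exp(-r*dt) * [p_u * V(k+1, j+1) + p_m * V(k+1, j) + p_d * V(k+1, j-1)]
  V(2,-2) = exp(-r*dt) * [p_u*0.000000 + p_m*0.000000 + p_d*0.000000] = 0.000000
  V(2,-1) = exp(-r*dt) * [p_u*0.000000 + p_m*0.000000 + p_d*0.000000] = 0.000000
  V(2,+0) = exp(-r*dt) * [p_u*3.188467 + p_m*0.000000 + p_d*0.000000] = 0.472437
  V(2,+1) = exp(-r*dt) * [p_u*9.210306 + p_m*3.188467 + p_d*0.000000] = 3.471999
  V(2,+2) = exp(-r*dt) * [p_u*17.786123 + p_m*9.210306 + p_d*3.188467] = 9.303815
  V(1,-1) = exp(-r*dt) * [p_u*0.472437 + p_m*0.000000 + p_d*0.000000] = 0.070001
  V(1,+0) = exp(-r*dt) * [p_u*3.471999 + p_m*0.472437 + p_d*0.000000] = 0.826689
  V(1,+1) = exp(-r*dt) * [p_u*9.303815 + p_m*3.471999 + p_d*0.472437] = 3.759364
  V(0,+0) = exp(-r*dt) * [p_u*3.759364 + p_m*0.826689 + p_d*0.070001] = 1.116158


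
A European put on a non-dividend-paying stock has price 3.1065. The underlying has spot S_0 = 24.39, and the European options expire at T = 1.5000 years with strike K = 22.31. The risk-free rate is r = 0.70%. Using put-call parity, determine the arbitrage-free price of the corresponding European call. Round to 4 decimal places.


Put-call parity: C - P = S_0 * exp(-qT) - K * exp(-rT).
S_0 * exp(-qT) = 24.3900 * 1.00000000 = 24.39000000
K * exp(-rT) = 22.3100 * 0.98955493 = 22.07697055
C = P + S*exp(-qT) - K*exp(-rT)
C = 3.1065 + 24.39000000 - 22.07697055 = 5.4195

Answer: Call price = 5.4195


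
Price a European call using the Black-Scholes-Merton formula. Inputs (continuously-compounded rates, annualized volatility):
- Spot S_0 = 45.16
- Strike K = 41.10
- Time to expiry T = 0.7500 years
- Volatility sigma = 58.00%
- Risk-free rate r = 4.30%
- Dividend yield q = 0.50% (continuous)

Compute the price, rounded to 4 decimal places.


d1 = (ln(S/K) + (r - q + 0.5*sigma^2) * T) / (sigma * sqrt(T)) = 0.49543346
d2 = d1 - sigma * sqrt(T) = -0.00686127
exp(-rT) = 0.96826449; exp(-qT) = 0.99625702
C = S_0 * exp(-qT) * N(d1) - K * exp(-rT) * N(d2)
N(d1) = 0.68985291; N(d2) = 0.49726277
C = 45.1600 * 0.99625702 * 0.68985291 - 41.1000 * 0.96826449 * 0.49726277 = 11.2482

Answer: Price = 11.2482


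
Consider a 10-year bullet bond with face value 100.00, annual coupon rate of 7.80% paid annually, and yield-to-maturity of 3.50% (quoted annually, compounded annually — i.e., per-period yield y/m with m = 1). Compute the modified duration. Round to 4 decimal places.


Answer: Modified duration = 7.4536

Derivation:
Coupon per period c = face * coupon_rate / m = 7.800000
Periods per year m = 1; per-period yield y/m = 0.035000
Number of cashflows N = 10
Cashflows (t years, CF_t, discount factor 1/(1+y/m)^(m*t), PV):
  t = 1.0000: CF_t = 7.800000, DF = 0.966184, PV = 7.536232
  t = 2.0000: CF_t = 7.800000, DF = 0.933511, PV = 7.281383
  t = 3.0000: CF_t = 7.800000, DF = 0.901943, PV = 7.035153
  t = 4.0000: CF_t = 7.800000, DF = 0.871442, PV = 6.797249
  t = 5.0000: CF_t = 7.800000, DF = 0.841973, PV = 6.567391
  t = 6.0000: CF_t = 7.800000, DF = 0.813501, PV = 6.345305
  t = 7.0000: CF_t = 7.800000, DF = 0.785991, PV = 6.130729
  t = 8.0000: CF_t = 7.800000, DF = 0.759412, PV = 5.923410
  t = 9.0000: CF_t = 7.800000, DF = 0.733731, PV = 5.723102
  t = 10.0000: CF_t = 107.800000, DF = 0.708919, PV = 76.421448
Price P = sum_t PV_t = 135.761403
First compute Macaulay numerator sum_t t * PV_t:
  t * PV_t at t = 1.0000: 7.536232
  t * PV_t at t = 2.0000: 14.562767
  t * PV_t at t = 3.0000: 21.105459
  t * PV_t at t = 4.0000: 27.188998
  t * PV_t at t = 5.0000: 32.836954
  t * PV_t at t = 6.0000: 38.071830
  t * PV_t at t = 7.0000: 42.915106
  t * PV_t at t = 8.0000: 47.387281
  t * PV_t at t = 9.0000: 51.507914
  t * PV_t at t = 10.0000: 764.214481
Macaulay duration D = 1047.327022 / 135.761403 = 7.714468
Modified duration = D / (1 + y/m) = 7.714468 / (1 + 0.035000) = 7.453592


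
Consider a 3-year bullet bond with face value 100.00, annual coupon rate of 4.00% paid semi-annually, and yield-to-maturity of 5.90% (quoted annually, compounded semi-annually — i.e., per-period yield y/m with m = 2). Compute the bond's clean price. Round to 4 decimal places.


Coupon per period c = face * coupon_rate / m = 2.000000
Periods per year m = 2; per-period yield y/m = 0.029500
Number of cashflows N = 6
Cashflows (t years, CF_t, discount factor 1/(1+y/m)^(m*t), PV):
  t = 0.5000: CF_t = 2.000000, DF = 0.971345, PV = 1.942691
  t = 1.0000: CF_t = 2.000000, DF = 0.943512, PV = 1.887023
  t = 1.5000: CF_t = 2.000000, DF = 0.916476, PV = 1.832951
  t = 2.0000: CF_t = 2.000000, DF = 0.890214, PV = 1.780429
  t = 2.5000: CF_t = 2.000000, DF = 0.864706, PV = 1.729411
  t = 3.0000: CF_t = 102.000000, DF = 0.839928, PV = 85.672623
Price P = sum_t PV_t = 94.845129

Answer: Price = 94.8451


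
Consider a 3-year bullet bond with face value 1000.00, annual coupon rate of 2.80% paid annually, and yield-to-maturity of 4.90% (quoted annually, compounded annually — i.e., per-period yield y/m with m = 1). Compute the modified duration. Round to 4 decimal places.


Coupon per period c = face * coupon_rate / m = 28.000000
Periods per year m = 1; per-period yield y/m = 0.049000
Number of cashflows N = 3
Cashflows (t years, CF_t, discount factor 1/(1+y/m)^(m*t), PV):
  t = 1.0000: CF_t = 28.000000, DF = 0.953289, PV = 26.692088
  t = 2.0000: CF_t = 28.000000, DF = 0.908760, PV = 25.445269
  t = 3.0000: CF_t = 1028.000000, DF = 0.866310, PV = 890.567106
Price P = sum_t PV_t = 942.704463
First compute Macaulay numerator sum_t t * PV_t:
  t * PV_t at t = 1.0000: 26.692088
  t * PV_t at t = 2.0000: 50.890539
  t * PV_t at t = 3.0000: 2671.701319
Macaulay duration D = 2749.283945 / 942.704463 = 2.916379
Modified duration = D / (1 + y/m) = 2.916379 / (1 + 0.049000) = 2.780152

Answer: Modified duration = 2.7802


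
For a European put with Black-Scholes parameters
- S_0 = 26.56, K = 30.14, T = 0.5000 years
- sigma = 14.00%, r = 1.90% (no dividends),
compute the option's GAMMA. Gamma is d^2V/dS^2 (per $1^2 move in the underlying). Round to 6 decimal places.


Answer: Gamma = 0.079963

Derivation:
d1 = -1.1318442942; d2 = -1.2308392435
phi(d1) = 0.2102465717; exp(-qT) = 1.0000000000; exp(-rT) = 0.9905449824
Gamma = exp(-qT) * phi(d1) / (S * sigma * sqrt(T)) = 1.0000000000 * 0.2102465717 / (26.5600 * 0.1400 * 0.7071067812) = 0.079963


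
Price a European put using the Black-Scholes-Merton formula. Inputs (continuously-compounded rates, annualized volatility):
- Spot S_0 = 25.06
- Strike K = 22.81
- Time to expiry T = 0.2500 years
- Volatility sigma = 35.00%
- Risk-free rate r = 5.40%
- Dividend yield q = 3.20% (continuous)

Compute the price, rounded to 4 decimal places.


d1 = (ln(S/K) + (r - q + 0.5*sigma^2) * T) / (sigma * sqrt(T)) = 0.65649379
d2 = d1 - sigma * sqrt(T) = 0.48149379
exp(-rT) = 0.98659072; exp(-qT) = 0.99203191
P = K * exp(-rT) * N(-d2) - S_0 * exp(-qT) * N(-d1)
N(-d1) = 0.25575323; N(-d2) = 0.31508280
P = 22.8100 * 0.98659072 * 0.31508280 - 25.0600 * 0.99203191 * 0.25575323 = 0.7326

Answer: Price = 0.7326


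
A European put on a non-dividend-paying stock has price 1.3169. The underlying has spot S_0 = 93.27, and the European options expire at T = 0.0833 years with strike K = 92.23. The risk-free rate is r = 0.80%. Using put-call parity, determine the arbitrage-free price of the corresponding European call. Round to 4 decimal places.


Put-call parity: C - P = S_0 * exp(-qT) - K * exp(-rT).
S_0 * exp(-qT) = 93.2700 * 1.00000000 = 93.27000000
K * exp(-rT) = 92.2300 * 0.99933382 = 92.16855840
C = P + S*exp(-qT) - K*exp(-rT)
C = 1.3169 + 93.27000000 - 92.16855840 = 2.4183

Answer: Call price = 2.4183


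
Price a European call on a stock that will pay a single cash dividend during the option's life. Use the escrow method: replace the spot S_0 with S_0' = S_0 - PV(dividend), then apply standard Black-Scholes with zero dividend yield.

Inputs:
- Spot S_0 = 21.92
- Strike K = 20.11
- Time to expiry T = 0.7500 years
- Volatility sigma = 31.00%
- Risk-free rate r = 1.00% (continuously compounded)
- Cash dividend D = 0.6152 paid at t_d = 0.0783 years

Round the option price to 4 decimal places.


PV(D) = D * exp(-r * t_d) = 0.6152 * 0.99921731 = 0.61471849
S_0' = S_0 - PV(D) = 21.9200 - 0.61471849 = 21.30528151
d1 = (ln(S_0'/K) + (r + sigma^2/2)*T) / (sigma*sqrt(T)) = 0.37723432
d2 = d1 - sigma*sqrt(T) = 0.10876645
exp(-rT) = 0.99252805
N(d1) = 0.64700026; N(d2) = 0.54330613
C = S_0' * N(d1) - K * exp(-rT) * N(d2) = 21.30528151 * 0.64700026 - 20.1100 * 0.99252805 * 0.54330613 = 2.9403

Answer: Price = 2.9403


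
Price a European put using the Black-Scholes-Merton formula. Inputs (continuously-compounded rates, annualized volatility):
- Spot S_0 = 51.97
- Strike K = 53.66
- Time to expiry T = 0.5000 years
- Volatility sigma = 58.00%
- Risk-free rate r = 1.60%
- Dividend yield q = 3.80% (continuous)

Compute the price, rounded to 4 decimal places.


Answer: Price = 9.6331

Derivation:
d1 = (ln(S/K) + (r - q + 0.5*sigma^2) * T) / (sigma * sqrt(T)) = 0.10021113
d2 = d1 - sigma * sqrt(T) = -0.30991080
exp(-rT) = 0.99203191; exp(-qT) = 0.98117936
P = K * exp(-rT) * N(-d2) - S_0 * exp(-qT) * N(-d1)
N(-d1) = 0.46008835; N(-d2) = 0.62168560
P = 53.6600 * 0.99203191 * 0.62168560 - 51.9700 * 0.98117936 * 0.46008835 = 9.6331


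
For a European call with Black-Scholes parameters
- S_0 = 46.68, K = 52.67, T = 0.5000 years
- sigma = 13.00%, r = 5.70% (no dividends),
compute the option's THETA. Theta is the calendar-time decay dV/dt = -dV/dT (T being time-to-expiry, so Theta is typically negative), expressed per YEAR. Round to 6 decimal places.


d1 = -0.9573706483; d2 = -1.0492945298
phi(d1) = 0.2522794664; exp(-qT) = 1.0000000000; exp(-rT) = 0.9719022941
Theta = -S*exp(-qT)*phi(d1)*sigma/(2*sqrt(T)) - r*K*exp(-rT)*N(d2) + q*S*exp(-qT)*N(d1)
N(d1) = 0.1691901040; N(d2) = 0.1470212914; sqrt(T) = 0.7071067812
Term 1 = -46.6800 * 1.0000000000 * 0.2522794664 * 0.1300 / (2 * 0.7071067812) = -1.0825329035
Term 2 = -0.0570 * 52.6700 * 0.9719022941 * 0.1470212914 = -0.4289839210
Term 3 = 0 (no dividend yield, q = 0)
Theta = -1.0825329035 + (-0.4289839210) + (0.0000000000) = -1.511517

Answer: Theta = -1.511517


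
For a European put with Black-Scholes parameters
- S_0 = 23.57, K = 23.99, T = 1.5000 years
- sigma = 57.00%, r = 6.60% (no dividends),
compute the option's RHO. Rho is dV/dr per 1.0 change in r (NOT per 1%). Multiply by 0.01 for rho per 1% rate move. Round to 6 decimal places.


d1 = 0.4655644025; d2 = -0.2325401742
phi(d1) = 0.3579672993; exp(-qT) = 1.0000000000; exp(-rT) = 0.9057427080
N(-d2) = 0.5919407561
Rho = -K*T*exp(-rT)*N(-d2) = -23.9900 * 1.5000 * 0.9057427080 * 0.5919407561 = -19.293215

Answer: Rho = -19.293215


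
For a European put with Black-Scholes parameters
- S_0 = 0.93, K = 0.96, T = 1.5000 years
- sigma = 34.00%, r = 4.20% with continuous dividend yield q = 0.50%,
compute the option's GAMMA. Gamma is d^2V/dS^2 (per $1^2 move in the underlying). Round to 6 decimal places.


Answer: Gamma = 0.987116

Derivation:
d1 = 0.2652444417; d2 = -0.1511688146
phi(d1) = 0.3851525305; exp(-qT) = 0.9925280548; exp(-rT) = 0.9389434737
Gamma = exp(-qT) * phi(d1) / (S * sigma * sqrt(T)) = 0.9925280548 * 0.3851525305 / (0.9300 * 0.3400 * 1.2247448714) = 0.987116


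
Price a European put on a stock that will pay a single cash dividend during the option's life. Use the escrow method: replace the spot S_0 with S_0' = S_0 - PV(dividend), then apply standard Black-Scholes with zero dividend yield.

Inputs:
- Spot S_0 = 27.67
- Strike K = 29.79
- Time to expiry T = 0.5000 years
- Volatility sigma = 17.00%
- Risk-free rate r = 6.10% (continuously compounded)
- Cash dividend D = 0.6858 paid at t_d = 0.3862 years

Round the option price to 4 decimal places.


PV(D) = D * exp(-r * t_d) = 0.6858 * 0.97671713 = 0.66983261
S_0' = S_0 - PV(D) = 27.6700 - 0.66983261 = 27.00016739
d1 = (ln(S_0'/K) + (r + sigma^2/2)*T) / (sigma*sqrt(T)) = -0.50416465
d2 = d1 - sigma*sqrt(T) = -0.62437280
exp(-rT) = 0.96996043
N(-d1) = 0.69292716; N(-d2) = 0.73380861
P = K * exp(-rT) * N(-d2) - S_0' * N(-d1) = 29.7900 * 0.96996043 * 0.73380861 - 27.00016739 * 0.69292716 = 2.4943

Answer: Price = 2.4943


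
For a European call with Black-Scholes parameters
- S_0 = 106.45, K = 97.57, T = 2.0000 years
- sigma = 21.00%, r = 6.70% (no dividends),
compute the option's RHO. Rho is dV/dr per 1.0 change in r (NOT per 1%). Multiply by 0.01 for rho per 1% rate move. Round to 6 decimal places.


d1 = 0.8929927702; d2 = 0.5960079221
phi(d1) = 0.2677620470; exp(-qT) = 1.0000000000; exp(-rT) = 0.8745900646
N(d2) = 0.7244150328
Rho = K*T*exp(-rT)*N(d2) = 97.5700 * 2.0000 * 0.8745900646 * 0.7244150328 = 123.634106

Answer: Rho = 123.634106


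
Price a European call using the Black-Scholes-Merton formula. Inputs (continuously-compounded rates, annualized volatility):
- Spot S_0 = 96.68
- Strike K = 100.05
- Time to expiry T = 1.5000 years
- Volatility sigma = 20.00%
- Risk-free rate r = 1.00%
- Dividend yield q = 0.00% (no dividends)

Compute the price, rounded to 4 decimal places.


Answer: Price = 8.6047

Derivation:
d1 = (ln(S/K) + (r - q + 0.5*sigma^2) * T) / (sigma * sqrt(T)) = 0.04383156
d2 = d1 - sigma * sqrt(T) = -0.20111742
exp(-rT) = 0.98511194; exp(-qT) = 1.00000000
C = S_0 * exp(-qT) * N(d1) - K * exp(-rT) * N(d2)
N(d1) = 0.51748066; N(d2) = 0.42030338
C = 96.6800 * 1.00000000 * 0.51748066 - 100.0500 * 0.98511194 * 0.42030338 = 8.6047


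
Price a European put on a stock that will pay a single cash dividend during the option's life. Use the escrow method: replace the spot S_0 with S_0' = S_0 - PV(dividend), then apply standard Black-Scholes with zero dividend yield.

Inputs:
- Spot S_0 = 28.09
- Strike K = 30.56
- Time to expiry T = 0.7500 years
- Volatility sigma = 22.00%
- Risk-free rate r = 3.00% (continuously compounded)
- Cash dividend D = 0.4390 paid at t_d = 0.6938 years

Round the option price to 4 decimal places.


PV(D) = D * exp(-r * t_d) = 0.4390 * 0.97940112 = 0.42995709
S_0' = S_0 - PV(D) = 28.0900 - 0.42995709 = 27.66004291
d1 = (ln(S_0'/K) + (r + sigma^2/2)*T) / (sigma*sqrt(T)) = -0.30994832
d2 = d1 - sigma*sqrt(T) = -0.50047391
exp(-rT) = 0.97775124
N(-d1) = 0.62169987; N(-d2) = 0.69162929
P = K * exp(-rT) * N(-d2) - S_0' * N(-d1) = 30.5600 * 0.97775124 * 0.69162929 - 27.66004291 * 0.62169987 = 3.4697

Answer: Price = 3.4697


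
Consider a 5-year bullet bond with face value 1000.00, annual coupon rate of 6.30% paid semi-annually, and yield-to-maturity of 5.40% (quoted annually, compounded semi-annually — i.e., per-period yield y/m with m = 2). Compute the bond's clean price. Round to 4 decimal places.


Answer: Price = 1038.9804

Derivation:
Coupon per period c = face * coupon_rate / m = 31.500000
Periods per year m = 2; per-period yield y/m = 0.027000
Number of cashflows N = 10
Cashflows (t years, CF_t, discount factor 1/(1+y/m)^(m*t), PV):
  t = 0.5000: CF_t = 31.500000, DF = 0.973710, PV = 30.671860
  t = 1.0000: CF_t = 31.500000, DF = 0.948111, PV = 29.865492
  t = 1.5000: CF_t = 31.500000, DF = 0.923185, PV = 29.080323
  t = 2.0000: CF_t = 31.500000, DF = 0.898914, PV = 28.315796
  t = 2.5000: CF_t = 31.500000, DF = 0.875282, PV = 27.571369
  t = 3.0000: CF_t = 31.500000, DF = 0.852270, PV = 26.846513
  t = 3.5000: CF_t = 31.500000, DF = 0.829864, PV = 26.140714
  t = 4.0000: CF_t = 31.500000, DF = 0.808047, PV = 25.453470
  t = 4.5000: CF_t = 31.500000, DF = 0.786803, PV = 24.784295
  t = 5.0000: CF_t = 1031.500000, DF = 0.766118, PV = 790.250531
Price P = sum_t PV_t = 1038.980363


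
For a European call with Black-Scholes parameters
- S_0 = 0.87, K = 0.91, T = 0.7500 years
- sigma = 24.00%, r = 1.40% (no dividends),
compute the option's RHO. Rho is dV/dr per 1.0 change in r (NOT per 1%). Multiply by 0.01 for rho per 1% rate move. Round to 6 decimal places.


d1 = -0.0618312687; d2 = -0.2696773656
phi(d1) = 0.3981804095; exp(-qT) = 1.0000000000; exp(-rT) = 0.9895549326
N(d2) = 0.3937042376
Rho = K*T*exp(-rT)*N(d2) = 0.9100 * 0.7500 * 0.9895549326 * 0.3937042376 = 0.265897

Answer: Rho = 0.265897


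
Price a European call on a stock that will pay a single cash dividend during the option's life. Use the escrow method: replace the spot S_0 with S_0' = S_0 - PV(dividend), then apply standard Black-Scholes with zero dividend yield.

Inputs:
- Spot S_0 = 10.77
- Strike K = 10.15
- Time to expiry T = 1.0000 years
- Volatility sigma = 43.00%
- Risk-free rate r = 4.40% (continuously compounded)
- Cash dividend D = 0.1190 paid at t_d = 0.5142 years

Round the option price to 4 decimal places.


PV(D) = D * exp(-r * t_d) = 0.1190 * 0.97762922 = 0.11633788
S_0' = S_0 - PV(D) = 10.7700 - 0.11633788 = 10.65366212
d1 = (ln(S_0'/K) + (r + sigma^2/2)*T) / (sigma*sqrt(T)) = 0.42995346
d2 = d1 - sigma*sqrt(T) = -0.00004654
exp(-rT) = 0.95695396
N(d1) = 0.66638525; N(d2) = 0.49998143
C = S_0' * N(d1) - K * exp(-rT) * N(d2) = 10.65366212 * 0.66638525 - 10.1500 * 0.95695396 * 0.49998143 = 2.2431

Answer: Price = 2.2431


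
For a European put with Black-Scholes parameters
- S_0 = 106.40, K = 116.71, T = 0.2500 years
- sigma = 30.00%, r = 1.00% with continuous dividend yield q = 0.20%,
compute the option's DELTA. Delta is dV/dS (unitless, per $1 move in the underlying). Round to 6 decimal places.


Answer: Delta = -0.700985

Derivation:
d1 = -0.5282443234; d2 = -0.6782443234
phi(d1) = 0.3469899140; exp(-qT) = 0.9995001250; exp(-rT) = 0.9975031224
N(-d1) = 0.7013351153
Delta = -exp(-qT) * N(-d1) = -0.9995001250 * 0.7013351153 = -0.700985


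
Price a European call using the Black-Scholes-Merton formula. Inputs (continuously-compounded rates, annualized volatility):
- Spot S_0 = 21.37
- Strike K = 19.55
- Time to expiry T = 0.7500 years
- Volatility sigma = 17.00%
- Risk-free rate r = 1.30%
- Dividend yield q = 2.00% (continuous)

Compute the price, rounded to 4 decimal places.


d1 = (ln(S/K) + (r - q + 0.5*sigma^2) * T) / (sigma * sqrt(T)) = 0.64255881
d2 = d1 - sigma * sqrt(T) = 0.49533449
exp(-rT) = 0.99029738; exp(-qT) = 0.98511194
C = S_0 * exp(-qT) * N(d1) - K * exp(-rT) * N(d2)
N(d1) = 0.73974479; N(d2) = 0.68981799
C = 21.3700 * 0.98511194 * 0.73974479 - 19.5500 * 0.99029738 * 0.68981799 = 2.2179

Answer: Price = 2.2179


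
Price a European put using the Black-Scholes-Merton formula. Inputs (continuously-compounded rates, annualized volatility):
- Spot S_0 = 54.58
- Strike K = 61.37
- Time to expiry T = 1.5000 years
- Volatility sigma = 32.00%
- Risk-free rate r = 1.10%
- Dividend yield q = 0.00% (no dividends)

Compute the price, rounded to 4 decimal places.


d1 = (ln(S/K) + (r - q + 0.5*sigma^2) * T) / (sigma * sqrt(T)) = -0.06111885
d2 = d1 - sigma * sqrt(T) = -0.45303721
exp(-rT) = 0.98363538; exp(-qT) = 1.00000000
P = K * exp(-rT) * N(-d2) - S_0 * exp(-qT) * N(-d1)
N(-d1) = 0.52436772; N(-d2) = 0.67473903
P = 61.3700 * 0.98363538 * 0.67473903 - 54.5800 * 1.00000000 * 0.52436772 = 12.1111

Answer: Price = 12.1111


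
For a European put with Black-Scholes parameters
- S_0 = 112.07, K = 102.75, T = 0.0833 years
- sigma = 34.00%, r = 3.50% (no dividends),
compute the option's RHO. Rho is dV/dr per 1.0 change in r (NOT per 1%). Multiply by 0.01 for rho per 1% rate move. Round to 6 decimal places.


Answer: Rho = -1.650494

Derivation:
d1 = 0.9635702197; d2 = 0.8654403058
phi(d1) = 0.2507817306; exp(-qT) = 1.0000000000; exp(-rT) = 0.9970887459
N(-d2) = 0.1933985833
Rho = -K*T*exp(-rT)*N(-d2) = -102.7500 * 0.0833 * 0.9970887459 * 0.1933985833 = -1.650494
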